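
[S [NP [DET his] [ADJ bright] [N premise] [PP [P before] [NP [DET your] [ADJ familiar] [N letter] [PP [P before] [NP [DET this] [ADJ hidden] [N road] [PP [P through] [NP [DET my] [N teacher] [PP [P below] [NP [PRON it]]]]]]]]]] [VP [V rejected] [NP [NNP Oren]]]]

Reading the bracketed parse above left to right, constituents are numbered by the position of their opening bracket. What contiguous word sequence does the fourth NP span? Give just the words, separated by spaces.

In left-to-right order the NP constituents are "his bright premise before your familiar letter before this hidden road through my teacher below it"; "your familiar letter before this hidden road through my teacher below it"; "this hidden road through my teacher below it"; "my teacher below it"; "it"; "Oren". Number 4 is "my teacher below it".

my teacher below it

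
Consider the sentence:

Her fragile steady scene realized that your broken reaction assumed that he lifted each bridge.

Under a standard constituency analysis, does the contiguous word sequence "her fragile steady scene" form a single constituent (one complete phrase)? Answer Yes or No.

Yes

These words form the whole noun phrase headed by "scene", so yes — one constituent.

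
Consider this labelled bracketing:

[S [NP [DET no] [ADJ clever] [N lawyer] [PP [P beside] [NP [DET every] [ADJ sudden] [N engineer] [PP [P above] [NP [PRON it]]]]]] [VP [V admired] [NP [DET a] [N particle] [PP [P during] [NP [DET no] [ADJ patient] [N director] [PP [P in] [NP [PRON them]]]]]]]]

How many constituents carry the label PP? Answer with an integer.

4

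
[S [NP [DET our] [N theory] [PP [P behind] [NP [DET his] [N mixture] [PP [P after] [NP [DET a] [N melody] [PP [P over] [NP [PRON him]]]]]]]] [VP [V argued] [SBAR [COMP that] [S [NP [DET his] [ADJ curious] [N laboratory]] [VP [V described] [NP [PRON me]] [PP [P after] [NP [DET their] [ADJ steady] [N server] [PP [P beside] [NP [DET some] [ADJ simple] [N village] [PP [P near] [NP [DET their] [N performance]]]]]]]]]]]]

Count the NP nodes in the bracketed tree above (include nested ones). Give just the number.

9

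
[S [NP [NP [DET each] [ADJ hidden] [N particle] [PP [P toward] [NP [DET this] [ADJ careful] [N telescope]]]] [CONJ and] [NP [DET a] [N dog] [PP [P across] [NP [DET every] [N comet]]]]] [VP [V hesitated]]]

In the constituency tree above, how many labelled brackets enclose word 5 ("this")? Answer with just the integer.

6

Counting open brackets not yet closed at "this": [S [NP [NP [PP [NP [DET = 6.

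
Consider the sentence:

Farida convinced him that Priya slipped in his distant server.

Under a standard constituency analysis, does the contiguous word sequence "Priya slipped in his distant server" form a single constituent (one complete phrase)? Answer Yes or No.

Yes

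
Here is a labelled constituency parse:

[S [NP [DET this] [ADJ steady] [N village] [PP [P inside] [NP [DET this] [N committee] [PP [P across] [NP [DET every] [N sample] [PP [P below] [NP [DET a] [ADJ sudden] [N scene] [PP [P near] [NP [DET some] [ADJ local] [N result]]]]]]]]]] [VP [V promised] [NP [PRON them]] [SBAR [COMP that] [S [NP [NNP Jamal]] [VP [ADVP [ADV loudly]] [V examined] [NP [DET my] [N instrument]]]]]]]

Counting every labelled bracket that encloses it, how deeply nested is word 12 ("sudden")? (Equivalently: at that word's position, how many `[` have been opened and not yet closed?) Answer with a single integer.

9

Counting open brackets not yet closed at "sudden": [S [NP [PP [NP [PP [NP [PP [NP [ADJ = 9.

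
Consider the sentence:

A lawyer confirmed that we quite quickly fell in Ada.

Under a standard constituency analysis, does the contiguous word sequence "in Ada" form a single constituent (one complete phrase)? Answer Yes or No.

The sequence corresponds to a single PP node — the prepositional phrase "in Ada".

Yes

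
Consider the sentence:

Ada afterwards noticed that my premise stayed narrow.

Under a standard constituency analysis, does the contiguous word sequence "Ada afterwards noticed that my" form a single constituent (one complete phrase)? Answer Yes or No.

The sequence begins inside the noun phrase "Ada" and ends inside the verb phrase "afterwards noticed that my premise stayed narrow"; it crosses a phrase boundary, so no single node in the tree spans exactly those words.

No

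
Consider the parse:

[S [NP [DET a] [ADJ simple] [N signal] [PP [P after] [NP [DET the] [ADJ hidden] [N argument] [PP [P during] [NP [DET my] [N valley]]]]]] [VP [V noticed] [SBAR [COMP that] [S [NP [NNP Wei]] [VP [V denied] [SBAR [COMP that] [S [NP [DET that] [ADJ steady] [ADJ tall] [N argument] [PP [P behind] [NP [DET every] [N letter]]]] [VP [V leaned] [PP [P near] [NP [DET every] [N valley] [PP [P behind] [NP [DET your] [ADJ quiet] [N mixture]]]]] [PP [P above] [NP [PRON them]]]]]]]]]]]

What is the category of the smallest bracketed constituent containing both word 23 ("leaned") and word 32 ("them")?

Word 23 lies under S → VP → SBAR → S → VP → SBAR → S → VP → V; word 32 lies under S → VP → SBAR → S → VP → SBAR → S → VP → PP → NP → PRON. The lowest shared node is the VP.

VP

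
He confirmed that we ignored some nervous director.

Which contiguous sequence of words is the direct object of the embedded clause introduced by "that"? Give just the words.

some nervous director

"ignored" heads the VP of the embedded clause introduced by "that", and "some nervous director" is its direct object.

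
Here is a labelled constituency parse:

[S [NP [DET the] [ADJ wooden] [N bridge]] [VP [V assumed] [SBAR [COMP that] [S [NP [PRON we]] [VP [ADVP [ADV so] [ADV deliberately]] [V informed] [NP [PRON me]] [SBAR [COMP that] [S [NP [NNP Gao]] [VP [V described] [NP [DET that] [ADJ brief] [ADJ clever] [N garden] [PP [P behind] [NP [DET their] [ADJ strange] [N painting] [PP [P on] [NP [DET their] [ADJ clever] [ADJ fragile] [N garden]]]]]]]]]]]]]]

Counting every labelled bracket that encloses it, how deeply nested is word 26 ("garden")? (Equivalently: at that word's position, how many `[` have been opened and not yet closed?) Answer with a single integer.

14

Counting open brackets not yet closed at "garden": [S [VP [SBAR [S [VP [SBAR [S [VP [NP [PP [NP [PP [NP [N = 14.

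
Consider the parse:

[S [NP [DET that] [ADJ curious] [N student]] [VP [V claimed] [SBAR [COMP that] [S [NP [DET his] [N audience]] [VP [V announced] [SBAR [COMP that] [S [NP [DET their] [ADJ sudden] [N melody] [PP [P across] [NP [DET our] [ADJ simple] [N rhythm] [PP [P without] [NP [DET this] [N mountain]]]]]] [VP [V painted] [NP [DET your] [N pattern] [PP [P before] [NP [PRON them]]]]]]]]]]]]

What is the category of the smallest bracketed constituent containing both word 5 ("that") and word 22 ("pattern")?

The smallest bracket enclosing both words is [SBAR that his audience announced that their sudden melody across our simple rhythm without this mountain painted your pattern before them], so the label is SBAR.

SBAR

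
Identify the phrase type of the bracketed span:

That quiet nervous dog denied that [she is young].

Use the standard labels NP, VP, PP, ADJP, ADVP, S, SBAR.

The bracketed span "she is young" is headed by "is", making it a clause (S).

S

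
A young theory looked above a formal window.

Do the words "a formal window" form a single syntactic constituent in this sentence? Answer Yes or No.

Yes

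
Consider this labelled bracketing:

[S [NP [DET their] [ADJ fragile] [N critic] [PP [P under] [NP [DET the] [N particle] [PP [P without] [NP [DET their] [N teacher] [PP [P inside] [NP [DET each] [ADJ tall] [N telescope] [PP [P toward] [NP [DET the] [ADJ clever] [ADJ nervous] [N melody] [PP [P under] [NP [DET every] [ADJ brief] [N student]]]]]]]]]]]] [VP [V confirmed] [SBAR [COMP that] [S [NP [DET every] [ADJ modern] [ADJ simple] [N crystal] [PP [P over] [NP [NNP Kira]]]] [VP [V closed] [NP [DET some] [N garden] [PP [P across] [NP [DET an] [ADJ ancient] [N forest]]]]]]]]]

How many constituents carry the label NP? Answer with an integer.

Listing each NP by its span: [NP their fragile critic under the particle without their teacher inside each tall telescope toward the clever nervous melody under every brief student]; [NP the particle without their teacher inside each tall telescope toward the clever nervous melody under every brief student]; [NP their teacher inside each tall telescope toward the clever nervous melody under every brief student]; [NP each tall telescope toward the clever nervous melody under every brief student]; [NP the clever nervous melody under every brief student]; [NP every brief student] … — that makes 10.

10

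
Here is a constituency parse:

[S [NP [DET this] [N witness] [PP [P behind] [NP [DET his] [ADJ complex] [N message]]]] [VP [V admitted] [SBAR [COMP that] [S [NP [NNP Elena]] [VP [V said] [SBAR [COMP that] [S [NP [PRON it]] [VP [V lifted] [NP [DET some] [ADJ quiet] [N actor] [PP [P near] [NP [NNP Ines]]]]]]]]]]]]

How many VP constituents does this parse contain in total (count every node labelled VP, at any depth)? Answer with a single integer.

3

Listing each VP by its span: [VP admitted that Elena said that it lifted some quiet actor near Ines]; [VP said that it lifted some quiet actor near Ines]; [VP lifted some quiet actor near Ines] — that makes 3.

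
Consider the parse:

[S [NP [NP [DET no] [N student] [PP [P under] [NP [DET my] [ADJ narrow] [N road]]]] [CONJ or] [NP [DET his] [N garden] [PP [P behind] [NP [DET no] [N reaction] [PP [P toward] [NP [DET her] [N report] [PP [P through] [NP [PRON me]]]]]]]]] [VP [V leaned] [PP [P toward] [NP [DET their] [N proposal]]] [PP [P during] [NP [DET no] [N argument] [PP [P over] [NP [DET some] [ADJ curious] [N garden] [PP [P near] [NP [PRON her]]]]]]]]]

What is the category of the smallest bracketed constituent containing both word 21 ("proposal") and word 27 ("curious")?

Word 21 lies under S → VP → PP → NP → N; word 27 lies under S → VP → PP → NP → PP → NP → ADJ. The lowest shared node is the VP.

VP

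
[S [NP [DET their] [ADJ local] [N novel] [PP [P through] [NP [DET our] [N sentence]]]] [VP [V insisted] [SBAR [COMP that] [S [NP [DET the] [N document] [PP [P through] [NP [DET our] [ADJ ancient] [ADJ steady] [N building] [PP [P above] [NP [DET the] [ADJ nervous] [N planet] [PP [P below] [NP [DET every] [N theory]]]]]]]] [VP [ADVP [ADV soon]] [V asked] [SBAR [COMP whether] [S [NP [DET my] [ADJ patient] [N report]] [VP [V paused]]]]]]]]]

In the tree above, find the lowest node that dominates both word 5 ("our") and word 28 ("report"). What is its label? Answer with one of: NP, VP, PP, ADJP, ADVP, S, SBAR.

Both words fall inside [S their local novel through our sentence insisted that the document through our ancient steady building above the nervous planet below every theory soon asked whether my patient report paused] (words 1–29), and no smaller constituent contains them both. Label: S.

S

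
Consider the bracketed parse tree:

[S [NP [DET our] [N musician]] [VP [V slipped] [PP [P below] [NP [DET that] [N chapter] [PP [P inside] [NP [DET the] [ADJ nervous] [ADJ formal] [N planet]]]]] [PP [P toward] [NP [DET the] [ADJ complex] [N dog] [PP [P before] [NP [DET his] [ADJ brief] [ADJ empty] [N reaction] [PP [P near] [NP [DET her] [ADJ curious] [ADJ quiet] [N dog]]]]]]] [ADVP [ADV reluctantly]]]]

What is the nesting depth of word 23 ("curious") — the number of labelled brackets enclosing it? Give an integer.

9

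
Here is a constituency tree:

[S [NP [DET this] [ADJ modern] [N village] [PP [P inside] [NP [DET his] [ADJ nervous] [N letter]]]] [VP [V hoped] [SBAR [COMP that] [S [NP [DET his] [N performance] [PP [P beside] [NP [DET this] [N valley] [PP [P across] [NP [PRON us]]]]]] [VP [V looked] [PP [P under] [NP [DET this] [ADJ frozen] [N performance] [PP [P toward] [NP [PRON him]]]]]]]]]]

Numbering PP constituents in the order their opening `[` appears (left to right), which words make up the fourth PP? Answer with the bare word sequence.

under this frozen performance toward him

Opening `[PP` markers occur at word positions 4, 12, 15, 18, 22; the fourth of these opens the constituent [PP under this frozen performance toward him].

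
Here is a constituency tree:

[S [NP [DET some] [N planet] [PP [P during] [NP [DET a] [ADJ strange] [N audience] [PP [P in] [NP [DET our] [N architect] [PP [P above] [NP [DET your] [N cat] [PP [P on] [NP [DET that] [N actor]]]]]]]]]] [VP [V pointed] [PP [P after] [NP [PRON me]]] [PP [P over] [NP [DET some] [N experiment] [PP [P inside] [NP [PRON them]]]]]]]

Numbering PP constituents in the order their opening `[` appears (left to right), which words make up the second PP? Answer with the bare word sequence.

in our architect above your cat on that actor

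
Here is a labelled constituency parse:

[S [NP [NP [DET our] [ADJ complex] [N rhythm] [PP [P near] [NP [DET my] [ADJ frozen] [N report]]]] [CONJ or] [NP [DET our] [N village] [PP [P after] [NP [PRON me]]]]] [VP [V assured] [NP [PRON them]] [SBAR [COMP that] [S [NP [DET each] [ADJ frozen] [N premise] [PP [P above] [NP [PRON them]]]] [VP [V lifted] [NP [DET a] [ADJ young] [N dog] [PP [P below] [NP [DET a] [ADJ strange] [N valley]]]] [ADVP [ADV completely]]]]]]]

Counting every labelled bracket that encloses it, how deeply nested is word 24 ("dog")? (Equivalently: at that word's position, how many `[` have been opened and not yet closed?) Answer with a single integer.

7

The word sits inside N, which is inside NP, inside VP, inside S, inside SBAR, inside VP, inside S — 7 brackets in all.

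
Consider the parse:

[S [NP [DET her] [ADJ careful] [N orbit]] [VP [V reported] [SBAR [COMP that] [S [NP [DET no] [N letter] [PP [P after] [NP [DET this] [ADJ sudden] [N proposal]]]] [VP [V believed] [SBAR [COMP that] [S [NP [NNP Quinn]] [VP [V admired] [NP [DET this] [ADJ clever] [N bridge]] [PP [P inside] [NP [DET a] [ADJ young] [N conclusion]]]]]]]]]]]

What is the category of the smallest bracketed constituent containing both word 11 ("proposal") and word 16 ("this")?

S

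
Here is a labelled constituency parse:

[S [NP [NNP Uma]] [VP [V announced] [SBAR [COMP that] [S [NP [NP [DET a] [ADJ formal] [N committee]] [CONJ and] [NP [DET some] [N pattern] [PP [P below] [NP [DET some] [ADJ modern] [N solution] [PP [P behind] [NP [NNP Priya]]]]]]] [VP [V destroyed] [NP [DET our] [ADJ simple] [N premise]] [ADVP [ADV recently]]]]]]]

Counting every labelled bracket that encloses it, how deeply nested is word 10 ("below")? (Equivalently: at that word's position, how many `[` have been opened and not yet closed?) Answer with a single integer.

8

Path from the root down to the word: S → VP → SBAR → S → NP → NP → PP → P. That is 8 enclosing brackets.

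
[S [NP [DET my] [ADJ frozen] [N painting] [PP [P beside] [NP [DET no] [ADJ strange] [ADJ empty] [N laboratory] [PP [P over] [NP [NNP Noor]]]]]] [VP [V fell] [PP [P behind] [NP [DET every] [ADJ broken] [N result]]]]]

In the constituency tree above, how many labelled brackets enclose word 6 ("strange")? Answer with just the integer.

5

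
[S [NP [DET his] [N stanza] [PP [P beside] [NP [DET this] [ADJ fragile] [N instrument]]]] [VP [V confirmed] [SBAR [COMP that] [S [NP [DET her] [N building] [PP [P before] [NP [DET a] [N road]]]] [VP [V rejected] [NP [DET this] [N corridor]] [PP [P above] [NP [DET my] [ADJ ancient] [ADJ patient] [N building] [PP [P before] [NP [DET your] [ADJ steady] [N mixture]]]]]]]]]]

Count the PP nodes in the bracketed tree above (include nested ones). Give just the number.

4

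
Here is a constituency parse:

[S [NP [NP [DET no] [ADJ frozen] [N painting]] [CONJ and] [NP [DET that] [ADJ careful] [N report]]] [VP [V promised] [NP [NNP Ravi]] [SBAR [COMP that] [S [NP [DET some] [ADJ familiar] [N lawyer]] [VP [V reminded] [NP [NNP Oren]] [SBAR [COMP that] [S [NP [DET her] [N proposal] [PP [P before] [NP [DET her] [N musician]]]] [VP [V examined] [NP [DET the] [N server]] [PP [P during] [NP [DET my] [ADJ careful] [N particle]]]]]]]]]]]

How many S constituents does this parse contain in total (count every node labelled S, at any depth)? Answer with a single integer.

3

The S constituents are: [S no frozen painting and that careful report promised Ravi that some familiar lawyer reminded Oren that her proposal before her musician examined the server during my careful particle]; [S some familiar lawyer reminded Oren that her proposal before her musician examined the server during my careful particle]; [S her proposal before her musician examined the server during my careful particle]. Total: 3.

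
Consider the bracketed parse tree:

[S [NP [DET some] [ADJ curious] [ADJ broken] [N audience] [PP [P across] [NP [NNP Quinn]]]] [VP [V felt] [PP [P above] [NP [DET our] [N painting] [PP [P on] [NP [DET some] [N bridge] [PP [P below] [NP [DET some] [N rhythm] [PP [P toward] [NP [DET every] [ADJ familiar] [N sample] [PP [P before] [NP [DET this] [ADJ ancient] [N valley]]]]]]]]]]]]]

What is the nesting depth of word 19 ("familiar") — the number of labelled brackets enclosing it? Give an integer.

11

Path from the root down to the word: S → VP → PP → NP → PP → NP → PP → NP → PP → NP → ADJ. That is 11 enclosing brackets.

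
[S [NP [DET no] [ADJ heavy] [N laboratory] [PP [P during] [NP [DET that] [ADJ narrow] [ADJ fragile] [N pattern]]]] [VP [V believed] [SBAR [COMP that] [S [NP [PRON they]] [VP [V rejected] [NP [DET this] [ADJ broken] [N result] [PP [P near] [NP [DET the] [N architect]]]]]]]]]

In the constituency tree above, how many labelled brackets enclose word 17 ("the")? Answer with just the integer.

9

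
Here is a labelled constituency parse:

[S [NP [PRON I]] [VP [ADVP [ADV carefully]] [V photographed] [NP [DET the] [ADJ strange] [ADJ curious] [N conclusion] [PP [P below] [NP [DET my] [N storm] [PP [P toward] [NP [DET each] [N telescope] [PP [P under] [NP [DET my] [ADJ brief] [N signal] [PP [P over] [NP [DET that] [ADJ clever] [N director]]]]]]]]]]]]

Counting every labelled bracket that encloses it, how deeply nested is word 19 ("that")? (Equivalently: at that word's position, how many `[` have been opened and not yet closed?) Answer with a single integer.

12

Path from the root down to the word: S → VP → NP → PP → NP → PP → NP → PP → NP → PP → NP → DET. That is 12 enclosing brackets.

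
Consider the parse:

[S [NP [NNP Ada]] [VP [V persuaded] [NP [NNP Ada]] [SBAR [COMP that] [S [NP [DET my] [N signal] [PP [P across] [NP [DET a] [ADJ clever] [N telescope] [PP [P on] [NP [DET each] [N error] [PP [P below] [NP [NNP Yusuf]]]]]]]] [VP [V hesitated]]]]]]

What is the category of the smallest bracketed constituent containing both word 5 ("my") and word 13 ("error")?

NP

Both words fall inside [NP my signal across a clever telescope on each error below Yusuf] (words 5–15), and no smaller constituent contains them both. Label: NP.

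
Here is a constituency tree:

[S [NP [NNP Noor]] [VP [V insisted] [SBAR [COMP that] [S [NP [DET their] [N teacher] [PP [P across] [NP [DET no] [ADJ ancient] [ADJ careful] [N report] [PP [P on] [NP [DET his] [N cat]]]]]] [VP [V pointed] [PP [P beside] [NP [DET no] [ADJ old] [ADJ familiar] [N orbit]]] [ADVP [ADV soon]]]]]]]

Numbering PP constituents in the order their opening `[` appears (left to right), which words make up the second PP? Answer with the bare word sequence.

on his cat

The PP opening brackets appear, in order, over: "across no ancient careful report on his cat"; "on his cat"; "beside no old familiar orbit". The second one spans "on his cat".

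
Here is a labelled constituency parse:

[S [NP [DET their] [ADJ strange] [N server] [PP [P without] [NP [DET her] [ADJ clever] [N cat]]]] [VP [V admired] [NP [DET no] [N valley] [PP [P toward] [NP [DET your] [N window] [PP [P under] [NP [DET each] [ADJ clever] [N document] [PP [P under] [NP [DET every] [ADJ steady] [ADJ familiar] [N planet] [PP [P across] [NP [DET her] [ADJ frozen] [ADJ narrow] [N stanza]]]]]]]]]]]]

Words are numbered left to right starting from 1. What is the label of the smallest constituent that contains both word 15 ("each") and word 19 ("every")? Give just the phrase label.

NP

Both words fall inside [NP each clever document under every steady familiar planet across her frozen narrow stanza] (words 15–27), and no smaller constituent contains them both. Label: NP.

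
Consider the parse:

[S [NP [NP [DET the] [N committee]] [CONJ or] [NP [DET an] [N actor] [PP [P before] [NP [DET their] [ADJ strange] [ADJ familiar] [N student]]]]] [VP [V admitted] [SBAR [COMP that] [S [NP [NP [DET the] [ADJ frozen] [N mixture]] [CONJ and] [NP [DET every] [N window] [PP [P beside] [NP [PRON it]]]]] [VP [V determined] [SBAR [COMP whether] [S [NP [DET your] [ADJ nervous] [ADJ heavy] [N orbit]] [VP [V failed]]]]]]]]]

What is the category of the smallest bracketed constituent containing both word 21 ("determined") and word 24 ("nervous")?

Both words fall inside [VP determined whether your nervous heavy orbit failed] (words 21–27), and no smaller constituent contains them both. Label: VP.

VP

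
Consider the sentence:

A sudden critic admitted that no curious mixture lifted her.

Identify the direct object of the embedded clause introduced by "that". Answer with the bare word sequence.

her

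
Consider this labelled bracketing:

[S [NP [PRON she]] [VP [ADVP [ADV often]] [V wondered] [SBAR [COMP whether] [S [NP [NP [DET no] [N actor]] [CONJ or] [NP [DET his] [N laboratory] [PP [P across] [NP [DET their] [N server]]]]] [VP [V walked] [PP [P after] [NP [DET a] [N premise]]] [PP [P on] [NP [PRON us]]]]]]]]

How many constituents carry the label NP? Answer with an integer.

7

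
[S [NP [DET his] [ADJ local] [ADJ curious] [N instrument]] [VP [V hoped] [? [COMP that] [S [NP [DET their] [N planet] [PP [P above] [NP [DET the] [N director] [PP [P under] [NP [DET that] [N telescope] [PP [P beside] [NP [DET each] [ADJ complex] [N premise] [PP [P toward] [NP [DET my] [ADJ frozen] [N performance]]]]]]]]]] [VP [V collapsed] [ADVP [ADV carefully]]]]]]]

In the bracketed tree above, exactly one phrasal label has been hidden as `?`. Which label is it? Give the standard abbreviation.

SBAR

The `?` node immediately contains: COMP 'that', S. That is the internal structure of a subordinate clause, so the label is SBAR.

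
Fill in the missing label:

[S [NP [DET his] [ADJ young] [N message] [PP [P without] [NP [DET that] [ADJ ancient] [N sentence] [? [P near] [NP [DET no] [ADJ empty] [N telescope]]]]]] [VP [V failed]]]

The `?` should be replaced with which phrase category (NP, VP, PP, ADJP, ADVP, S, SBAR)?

PP

The `?` node immediately contains: P 'near', NP. That is the internal structure of a prepositional phrase, so the label is PP.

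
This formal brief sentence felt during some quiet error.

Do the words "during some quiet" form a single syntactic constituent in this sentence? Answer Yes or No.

"during" belongs to the preposition "during" while "quiet" belongs to the noun phrase "some quiet error"; a span that runs across that boundary is not a single phrase.

No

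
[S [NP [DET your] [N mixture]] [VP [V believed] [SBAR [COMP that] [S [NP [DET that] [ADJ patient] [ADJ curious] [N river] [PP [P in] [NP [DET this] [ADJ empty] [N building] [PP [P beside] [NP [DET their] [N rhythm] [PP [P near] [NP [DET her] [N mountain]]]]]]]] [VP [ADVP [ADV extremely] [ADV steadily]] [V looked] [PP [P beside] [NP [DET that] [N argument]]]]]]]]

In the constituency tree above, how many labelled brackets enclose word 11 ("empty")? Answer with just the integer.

Path from the root down to the word: S → VP → SBAR → S → NP → PP → NP → ADJ. That is 8 enclosing brackets.

8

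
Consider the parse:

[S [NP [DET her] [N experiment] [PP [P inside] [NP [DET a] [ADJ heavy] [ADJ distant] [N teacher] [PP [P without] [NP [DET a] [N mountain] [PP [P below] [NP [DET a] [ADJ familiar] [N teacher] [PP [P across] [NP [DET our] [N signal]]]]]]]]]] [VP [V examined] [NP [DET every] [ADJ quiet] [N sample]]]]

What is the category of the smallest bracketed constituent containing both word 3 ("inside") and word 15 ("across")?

PP

The smallest bracket enclosing both words is [PP inside a heavy distant teacher without a mountain below a familiar teacher across our signal], so the label is PP.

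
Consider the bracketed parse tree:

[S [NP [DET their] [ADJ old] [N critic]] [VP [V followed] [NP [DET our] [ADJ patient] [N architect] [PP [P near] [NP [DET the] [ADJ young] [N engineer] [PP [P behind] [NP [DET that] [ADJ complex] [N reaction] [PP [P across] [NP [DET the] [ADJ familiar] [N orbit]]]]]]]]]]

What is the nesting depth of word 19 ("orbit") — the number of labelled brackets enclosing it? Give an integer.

10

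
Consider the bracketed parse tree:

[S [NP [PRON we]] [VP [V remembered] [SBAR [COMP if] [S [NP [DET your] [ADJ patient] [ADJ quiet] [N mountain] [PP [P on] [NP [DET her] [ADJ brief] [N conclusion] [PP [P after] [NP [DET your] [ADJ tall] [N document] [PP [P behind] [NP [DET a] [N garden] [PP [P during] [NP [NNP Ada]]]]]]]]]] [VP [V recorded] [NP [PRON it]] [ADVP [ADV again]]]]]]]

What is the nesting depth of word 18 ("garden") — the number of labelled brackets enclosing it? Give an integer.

12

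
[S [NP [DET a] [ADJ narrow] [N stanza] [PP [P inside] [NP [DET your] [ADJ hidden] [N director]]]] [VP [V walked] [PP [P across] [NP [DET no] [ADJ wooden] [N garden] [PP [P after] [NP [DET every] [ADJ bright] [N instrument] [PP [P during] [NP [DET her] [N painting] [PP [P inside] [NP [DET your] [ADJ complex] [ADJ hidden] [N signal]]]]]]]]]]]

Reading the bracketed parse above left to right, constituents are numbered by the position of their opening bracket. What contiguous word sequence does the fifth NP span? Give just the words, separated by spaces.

The NP opening brackets appear, in order, over: "a narrow stanza inside your hidden director"; "your hidden director"; "no wooden garden after every bright instrument during her painting inside your complex hidden signal"; "every bright instrument during her painting inside your complex hidden signal"; "her painting inside your complex hidden signal"; "your complex hidden signal". The fifth one spans "her painting inside your complex hidden signal".

her painting inside your complex hidden signal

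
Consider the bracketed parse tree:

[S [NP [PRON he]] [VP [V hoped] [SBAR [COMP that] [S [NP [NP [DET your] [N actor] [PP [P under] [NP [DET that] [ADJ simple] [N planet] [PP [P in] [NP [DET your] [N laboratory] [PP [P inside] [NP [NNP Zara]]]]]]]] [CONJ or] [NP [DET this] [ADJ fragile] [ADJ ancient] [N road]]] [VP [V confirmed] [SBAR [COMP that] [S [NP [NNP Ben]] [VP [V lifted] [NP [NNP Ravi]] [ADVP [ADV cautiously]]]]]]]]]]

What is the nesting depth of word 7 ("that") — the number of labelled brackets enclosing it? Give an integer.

9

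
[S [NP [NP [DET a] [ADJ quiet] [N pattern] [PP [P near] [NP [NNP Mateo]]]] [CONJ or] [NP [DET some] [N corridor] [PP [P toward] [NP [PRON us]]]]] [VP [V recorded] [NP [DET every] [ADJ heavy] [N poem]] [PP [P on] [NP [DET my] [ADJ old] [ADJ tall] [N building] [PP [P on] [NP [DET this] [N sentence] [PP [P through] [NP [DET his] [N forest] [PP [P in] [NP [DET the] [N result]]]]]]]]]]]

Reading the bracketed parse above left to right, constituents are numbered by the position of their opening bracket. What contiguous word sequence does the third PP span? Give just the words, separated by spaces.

In left-to-right order the PP constituents are "near Mateo"; "toward us"; "on my old tall building on this sentence through his forest in the result"; "on this sentence through his forest in the result"; "through his forest in the result"; "in the result". Number 3 is "on my old tall building on this sentence through his forest in the result".

on my old tall building on this sentence through his forest in the result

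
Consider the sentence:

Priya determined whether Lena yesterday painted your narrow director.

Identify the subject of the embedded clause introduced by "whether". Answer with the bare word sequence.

Lena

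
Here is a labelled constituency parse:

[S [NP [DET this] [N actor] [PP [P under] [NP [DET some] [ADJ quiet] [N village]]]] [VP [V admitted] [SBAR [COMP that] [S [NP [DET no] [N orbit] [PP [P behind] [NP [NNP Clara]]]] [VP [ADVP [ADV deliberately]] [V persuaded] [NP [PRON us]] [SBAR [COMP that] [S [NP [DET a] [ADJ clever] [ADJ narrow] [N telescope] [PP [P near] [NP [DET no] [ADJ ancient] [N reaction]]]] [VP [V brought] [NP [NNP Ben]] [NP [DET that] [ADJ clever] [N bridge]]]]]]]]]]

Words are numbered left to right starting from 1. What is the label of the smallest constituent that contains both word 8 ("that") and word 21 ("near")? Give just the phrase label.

Both words fall inside [SBAR that no orbit behind Clara deliberately persuaded us that a clever narrow telescope near no ancient reaction brought Ben that clever bridge] (words 8–29), and no smaller constituent contains them both. Label: SBAR.

SBAR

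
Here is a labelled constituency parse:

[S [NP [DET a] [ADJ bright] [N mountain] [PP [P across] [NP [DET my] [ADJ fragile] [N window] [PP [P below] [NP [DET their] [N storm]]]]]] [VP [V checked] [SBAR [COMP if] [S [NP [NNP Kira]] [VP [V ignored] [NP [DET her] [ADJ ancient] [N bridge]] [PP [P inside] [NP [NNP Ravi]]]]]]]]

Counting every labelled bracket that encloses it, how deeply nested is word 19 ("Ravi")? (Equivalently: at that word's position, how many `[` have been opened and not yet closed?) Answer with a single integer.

Counting open brackets not yet closed at "Ravi": [S [VP [SBAR [S [VP [PP [NP [NNP = 8.

8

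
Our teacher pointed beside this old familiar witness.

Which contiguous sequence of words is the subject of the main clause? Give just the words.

our teacher

The subject of the main clause is the NP immediately before the verb "pointed": "our teacher".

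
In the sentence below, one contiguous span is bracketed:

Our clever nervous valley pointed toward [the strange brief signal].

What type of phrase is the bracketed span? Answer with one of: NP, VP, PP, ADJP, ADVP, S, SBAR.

NP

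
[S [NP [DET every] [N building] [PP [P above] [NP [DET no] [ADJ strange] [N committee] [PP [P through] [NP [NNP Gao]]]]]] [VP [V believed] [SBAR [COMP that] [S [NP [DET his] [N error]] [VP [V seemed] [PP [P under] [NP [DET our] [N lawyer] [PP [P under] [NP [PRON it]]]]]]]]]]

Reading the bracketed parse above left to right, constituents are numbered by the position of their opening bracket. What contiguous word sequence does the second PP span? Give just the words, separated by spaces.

The PP opening brackets appear, in order, over: "above no strange committee through Gao"; "through Gao"; "under our lawyer under it"; "under it". The second one spans "through Gao".

through Gao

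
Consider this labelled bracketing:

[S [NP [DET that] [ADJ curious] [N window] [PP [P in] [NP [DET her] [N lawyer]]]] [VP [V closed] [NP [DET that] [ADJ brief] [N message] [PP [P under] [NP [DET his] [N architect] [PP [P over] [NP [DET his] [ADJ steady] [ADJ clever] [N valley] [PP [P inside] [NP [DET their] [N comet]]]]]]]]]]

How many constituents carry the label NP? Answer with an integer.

6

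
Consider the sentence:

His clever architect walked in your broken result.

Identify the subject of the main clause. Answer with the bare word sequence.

his clever architect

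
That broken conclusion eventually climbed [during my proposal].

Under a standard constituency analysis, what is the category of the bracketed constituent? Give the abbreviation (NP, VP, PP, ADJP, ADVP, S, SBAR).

PP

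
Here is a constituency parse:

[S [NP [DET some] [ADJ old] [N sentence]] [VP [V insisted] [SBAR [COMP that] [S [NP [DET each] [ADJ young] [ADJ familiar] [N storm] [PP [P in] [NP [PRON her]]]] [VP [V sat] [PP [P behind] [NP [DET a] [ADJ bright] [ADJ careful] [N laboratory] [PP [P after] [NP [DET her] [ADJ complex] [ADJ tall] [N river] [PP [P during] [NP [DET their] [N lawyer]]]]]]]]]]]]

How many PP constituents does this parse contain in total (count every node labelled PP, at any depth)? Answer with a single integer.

4

The PP constituents are: [PP in her]; [PP behind a bright careful laboratory after her complex tall river during their lawyer]; [PP after her complex tall river during their lawyer]; [PP during their lawyer]. Total: 4.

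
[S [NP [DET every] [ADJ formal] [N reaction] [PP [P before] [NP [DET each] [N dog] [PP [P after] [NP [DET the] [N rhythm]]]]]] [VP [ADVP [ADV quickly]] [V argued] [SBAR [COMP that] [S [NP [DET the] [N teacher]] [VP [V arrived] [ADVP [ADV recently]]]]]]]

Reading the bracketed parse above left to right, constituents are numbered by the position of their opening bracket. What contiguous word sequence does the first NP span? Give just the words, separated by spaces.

every formal reaction before each dog after the rhythm

Opening `[NP` markers occur at word positions 1, 5, 8, 13; the first of these opens the constituent [NP every formal reaction before each dog after the rhythm].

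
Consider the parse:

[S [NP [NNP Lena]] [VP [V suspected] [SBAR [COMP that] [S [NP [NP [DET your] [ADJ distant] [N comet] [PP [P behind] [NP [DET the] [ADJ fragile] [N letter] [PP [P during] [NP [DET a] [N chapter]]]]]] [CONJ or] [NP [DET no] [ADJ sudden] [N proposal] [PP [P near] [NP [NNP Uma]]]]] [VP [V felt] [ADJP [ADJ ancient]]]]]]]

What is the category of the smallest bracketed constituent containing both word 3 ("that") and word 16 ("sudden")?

SBAR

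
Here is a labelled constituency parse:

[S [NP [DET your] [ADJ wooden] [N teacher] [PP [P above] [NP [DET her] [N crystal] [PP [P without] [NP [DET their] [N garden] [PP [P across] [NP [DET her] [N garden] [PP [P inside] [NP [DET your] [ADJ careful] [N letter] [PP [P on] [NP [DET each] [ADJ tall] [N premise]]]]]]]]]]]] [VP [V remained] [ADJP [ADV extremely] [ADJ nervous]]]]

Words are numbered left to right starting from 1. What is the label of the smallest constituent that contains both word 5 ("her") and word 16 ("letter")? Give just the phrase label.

Word 5 lies under S → NP → PP → NP → DET; word 16 lies under S → NP → PP → NP → PP → NP → PP → NP → PP → NP → N. The lowest shared node is the NP.

NP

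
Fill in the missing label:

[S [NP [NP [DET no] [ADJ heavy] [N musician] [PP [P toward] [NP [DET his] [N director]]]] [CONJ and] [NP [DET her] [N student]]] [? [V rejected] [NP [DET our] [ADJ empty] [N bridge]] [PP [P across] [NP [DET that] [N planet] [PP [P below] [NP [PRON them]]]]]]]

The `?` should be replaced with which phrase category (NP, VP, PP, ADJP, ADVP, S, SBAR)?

VP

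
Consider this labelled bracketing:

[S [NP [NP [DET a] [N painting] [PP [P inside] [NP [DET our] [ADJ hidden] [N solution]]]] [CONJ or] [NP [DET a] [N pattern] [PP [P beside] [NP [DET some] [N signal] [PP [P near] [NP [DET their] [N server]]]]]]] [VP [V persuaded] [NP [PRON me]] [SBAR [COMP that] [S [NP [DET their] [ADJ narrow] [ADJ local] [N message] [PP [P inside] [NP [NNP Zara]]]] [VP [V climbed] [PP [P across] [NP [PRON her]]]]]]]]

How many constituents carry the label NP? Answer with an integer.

The NP constituents are: [NP a painting inside our hidden solution or a pattern beside some signal near their server]; [NP a painting inside our hidden solution]; [NP our hidden solution]; [NP a pattern beside some signal near their server]; [NP some signal near their server]; [NP their server] …. Total: 10.

10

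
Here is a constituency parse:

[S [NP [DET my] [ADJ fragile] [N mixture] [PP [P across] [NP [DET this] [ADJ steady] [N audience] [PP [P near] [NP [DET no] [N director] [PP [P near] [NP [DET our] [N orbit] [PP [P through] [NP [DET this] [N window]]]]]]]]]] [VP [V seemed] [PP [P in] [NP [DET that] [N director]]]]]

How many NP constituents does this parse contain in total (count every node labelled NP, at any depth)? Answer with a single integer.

The NP constituents are: [NP my fragile mixture across this steady audience near no director near our orbit through this window]; [NP this steady audience near no director near our orbit through this window]; [NP no director near our orbit through this window]; [NP our orbit through this window]; [NP this window]; [NP that director]. Total: 6.

6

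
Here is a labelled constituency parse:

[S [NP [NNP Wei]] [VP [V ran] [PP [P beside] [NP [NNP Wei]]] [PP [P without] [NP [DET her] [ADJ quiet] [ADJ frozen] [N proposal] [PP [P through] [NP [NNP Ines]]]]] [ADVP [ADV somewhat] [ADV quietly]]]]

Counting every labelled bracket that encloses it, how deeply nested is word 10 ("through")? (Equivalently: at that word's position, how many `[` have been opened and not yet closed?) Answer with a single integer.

Counting open brackets not yet closed at "through": [S [VP [PP [NP [PP [P = 6.

6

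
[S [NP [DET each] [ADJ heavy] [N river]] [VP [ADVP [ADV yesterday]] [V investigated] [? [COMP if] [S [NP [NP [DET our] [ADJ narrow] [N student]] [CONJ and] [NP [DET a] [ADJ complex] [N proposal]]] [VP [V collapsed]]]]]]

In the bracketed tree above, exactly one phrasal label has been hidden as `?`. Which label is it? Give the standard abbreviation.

Looking at what the `?` directly dominates — COMP 'if', S — this is a subordinate clause (SBAR).

SBAR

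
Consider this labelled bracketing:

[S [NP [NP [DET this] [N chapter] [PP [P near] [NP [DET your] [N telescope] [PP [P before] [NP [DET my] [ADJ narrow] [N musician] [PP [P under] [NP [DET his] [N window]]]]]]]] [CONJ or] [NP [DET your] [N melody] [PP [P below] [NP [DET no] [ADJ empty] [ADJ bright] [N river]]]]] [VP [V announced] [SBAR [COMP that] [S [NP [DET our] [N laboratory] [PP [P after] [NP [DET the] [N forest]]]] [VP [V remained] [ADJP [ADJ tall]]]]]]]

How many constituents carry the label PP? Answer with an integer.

5

Listing each PP by its span: [PP near your telescope before my narrow musician under his window]; [PP before my narrow musician under his window]; [PP under his window]; [PP below no empty bright river]; [PP after the forest] — that makes 5.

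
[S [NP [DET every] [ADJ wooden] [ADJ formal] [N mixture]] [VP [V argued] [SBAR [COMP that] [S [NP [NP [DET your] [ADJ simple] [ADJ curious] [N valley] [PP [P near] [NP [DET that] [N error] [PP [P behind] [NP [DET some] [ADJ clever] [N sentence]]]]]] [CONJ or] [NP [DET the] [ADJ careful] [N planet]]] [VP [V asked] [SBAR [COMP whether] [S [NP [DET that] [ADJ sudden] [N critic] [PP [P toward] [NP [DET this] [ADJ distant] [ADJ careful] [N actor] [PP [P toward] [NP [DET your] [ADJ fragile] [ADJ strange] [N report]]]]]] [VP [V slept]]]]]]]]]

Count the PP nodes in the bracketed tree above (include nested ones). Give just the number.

Scanning left to right, an opening `[PP` appears at word positions 11, 14, 27, 32 — 4 in total.

4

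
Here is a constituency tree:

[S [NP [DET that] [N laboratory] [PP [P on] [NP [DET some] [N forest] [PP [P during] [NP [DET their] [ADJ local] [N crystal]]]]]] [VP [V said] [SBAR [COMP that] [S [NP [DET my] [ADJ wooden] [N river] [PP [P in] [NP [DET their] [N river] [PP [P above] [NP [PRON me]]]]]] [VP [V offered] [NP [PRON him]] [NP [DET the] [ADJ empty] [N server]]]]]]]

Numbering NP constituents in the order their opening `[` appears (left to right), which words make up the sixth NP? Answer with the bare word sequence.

The NP opening brackets appear, in order, over: "that laboratory on some forest during their local crystal"; "some forest during their local crystal"; "their local crystal"; "my wooden river in their river above me"; "their river above me"; "me"; "him"; "the empty server". The sixth one spans "me".

me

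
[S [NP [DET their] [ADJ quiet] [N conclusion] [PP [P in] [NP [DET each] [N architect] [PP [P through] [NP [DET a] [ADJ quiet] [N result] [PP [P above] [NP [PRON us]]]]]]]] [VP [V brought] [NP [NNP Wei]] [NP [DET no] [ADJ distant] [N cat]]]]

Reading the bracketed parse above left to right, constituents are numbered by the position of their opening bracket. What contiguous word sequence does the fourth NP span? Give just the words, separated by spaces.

us

The NP opening brackets appear, in order, over: "their quiet conclusion in each architect through a quiet result above us"; "each architect through a quiet result above us"; "a quiet result above us"; "us"; "Wei"; "no distant cat". The fourth one spans "us".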